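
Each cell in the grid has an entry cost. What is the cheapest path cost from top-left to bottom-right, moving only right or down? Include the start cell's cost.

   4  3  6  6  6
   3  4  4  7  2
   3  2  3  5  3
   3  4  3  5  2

25

Cheapest: [0,0] [1,0] [2,0] [2,1] [2,2] [2,3] [2,4] [3,4]
  4 + 3 + 3 + 2 + 3 + 5 + 3 + 2 = 25
(Top row then right column would cost 32.)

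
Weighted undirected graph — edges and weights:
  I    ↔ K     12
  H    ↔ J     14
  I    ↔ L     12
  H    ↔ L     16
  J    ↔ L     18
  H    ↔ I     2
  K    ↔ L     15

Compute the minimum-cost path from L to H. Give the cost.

14

Candidate routes:
L-K-I-H: 15 + 12 + 2 = 29
L-J-H: 18 + 14 = 32
L-I-H: 12 + 2 = 14
L-H: 16
The minimum is 14.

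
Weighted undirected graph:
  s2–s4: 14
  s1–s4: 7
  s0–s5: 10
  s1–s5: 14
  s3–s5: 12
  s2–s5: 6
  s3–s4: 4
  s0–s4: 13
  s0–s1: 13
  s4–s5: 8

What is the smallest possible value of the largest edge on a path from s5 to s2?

Some routes from s5 to s2:
s5-s0-s4-s2: max(10, 13, 14) = 14
s5-s1-s4-s2: max(14, 7, 14) = 14
s5-s1-s0-s4-s2: max(14, 13, 13, 14) = 14
s5-s2: max(6) = 6
s5-s0-s1-s4-s2: max(10, 13, 7, 14) = 14
s5-s4-s2: max(8, 14) = 14
The minimum achievable maximum is 6.

6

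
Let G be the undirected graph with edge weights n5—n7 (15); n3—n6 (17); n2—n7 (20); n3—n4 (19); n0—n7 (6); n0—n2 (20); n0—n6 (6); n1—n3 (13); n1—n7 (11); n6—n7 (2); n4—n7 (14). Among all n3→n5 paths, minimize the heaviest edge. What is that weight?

15

Paths from n3 to n5:
n3 - n4 - n7 - n5: max(19, 14, 15) = 19
n3 - n6 - n0 - n7 - n5: max(17, 6, 6, 15) = 17
n3 - n6 - n7 - n5: max(17, 2, 15) = 17
n3 - n6 - n0 - n2 - n7 - n5: max(17, 6, 20, 20, 15) = 20
n3 - n1 - n7 - n5: max(13, 11, 15) = 15
The minimum achievable maximum is 15.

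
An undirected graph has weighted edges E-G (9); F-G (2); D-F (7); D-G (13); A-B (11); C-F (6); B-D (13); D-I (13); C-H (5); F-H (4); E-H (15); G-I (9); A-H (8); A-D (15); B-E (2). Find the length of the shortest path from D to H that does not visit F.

Checking several routes:
D → B → A → H: 13 + 11 + 8 = 32
D → B → E → H: 13 + 2 + 15 = 30
D → A → H: 15 + 8 = 23
The minimum is 23.

23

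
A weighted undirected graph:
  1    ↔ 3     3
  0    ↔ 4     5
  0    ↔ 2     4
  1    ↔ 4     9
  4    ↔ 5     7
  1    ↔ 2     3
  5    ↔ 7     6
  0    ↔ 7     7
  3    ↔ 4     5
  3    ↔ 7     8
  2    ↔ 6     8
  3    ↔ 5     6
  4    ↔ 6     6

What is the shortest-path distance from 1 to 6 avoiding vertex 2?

Comparing a few candidate routes:
1→3→7→0→4→6: 3 + 8 + 7 + 5 + 6 = 29
1→3→7→5→4→6: 3 + 8 + 6 + 7 + 6 = 30
1→4→6: 9 + 6 = 15
1→3→5→4→6: 3 + 6 + 7 + 6 = 22
1→3→4→6: 3 + 5 + 6 = 14
The minimum is 14.

14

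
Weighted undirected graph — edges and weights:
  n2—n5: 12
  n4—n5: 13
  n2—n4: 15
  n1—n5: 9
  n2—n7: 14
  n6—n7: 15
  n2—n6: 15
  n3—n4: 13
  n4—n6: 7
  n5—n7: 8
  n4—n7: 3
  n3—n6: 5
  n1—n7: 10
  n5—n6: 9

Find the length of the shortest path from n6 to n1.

A few of the n6→n1 routes:
n6 -> n4 -> n7 -> n1: 7 + 3 + 10 = 20
n6 -> n7 -> n1: 15 + 10 = 25
n6 -> n5 -> n1: 9 + 9 = 18
Shortest: 18.

18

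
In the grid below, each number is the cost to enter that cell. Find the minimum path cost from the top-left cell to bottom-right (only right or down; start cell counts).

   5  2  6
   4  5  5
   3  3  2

17

Best path: (0,0)→(0,1)→(1,1)→(2,1)→(2,2)
Cost: 5 + 2 + 5 + 3 + 2 = 17
For comparison, the top-then-right route costs 20.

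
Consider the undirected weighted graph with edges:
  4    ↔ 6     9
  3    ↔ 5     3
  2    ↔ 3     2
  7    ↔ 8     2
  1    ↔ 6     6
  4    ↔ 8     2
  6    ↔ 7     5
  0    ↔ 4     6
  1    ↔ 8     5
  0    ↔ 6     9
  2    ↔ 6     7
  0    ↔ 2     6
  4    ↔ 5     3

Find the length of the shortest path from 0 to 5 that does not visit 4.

Candidate routes:
0-6-2-3-5: 9 + 7 + 2 + 3 = 21
0-2-3-5: 6 + 2 + 3 = 11
The minimum is 11.

11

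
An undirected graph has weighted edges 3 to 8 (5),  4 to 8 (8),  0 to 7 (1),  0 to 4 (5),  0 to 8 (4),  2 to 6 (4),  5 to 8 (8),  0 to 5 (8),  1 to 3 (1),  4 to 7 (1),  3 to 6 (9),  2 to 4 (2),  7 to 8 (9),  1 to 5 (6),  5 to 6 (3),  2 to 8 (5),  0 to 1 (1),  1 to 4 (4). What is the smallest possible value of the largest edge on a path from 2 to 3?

2

Checking several routes:
2 → 4 → 7 → 0 → 8 → 3: max(2, 1, 1, 4, 5) = 5
2 → 4 → 7 → 0 → 1 → 3: max(2, 1, 1, 1, 1) = 2
2 → 4 → 1 → 3: max(2, 4, 1) = 4
2 → 4 → 1 → 0 → 8 → 3: max(2, 4, 1, 4, 5) = 5
2 → 4 → 0 → 8 → 3: max(2, 5, 4, 5) = 5
Best route has worst link 2.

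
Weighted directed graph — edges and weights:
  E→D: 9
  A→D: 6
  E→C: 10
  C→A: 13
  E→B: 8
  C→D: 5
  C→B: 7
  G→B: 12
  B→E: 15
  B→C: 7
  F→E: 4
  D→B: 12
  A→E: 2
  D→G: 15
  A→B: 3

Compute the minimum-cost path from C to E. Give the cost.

15

Comparing a few candidate routes:
C - B - E: 7 + 15 = 22
C - A - E: 13 + 2 = 15
C - A - B - E: 13 + 3 + 15 = 31
The minimum is 15.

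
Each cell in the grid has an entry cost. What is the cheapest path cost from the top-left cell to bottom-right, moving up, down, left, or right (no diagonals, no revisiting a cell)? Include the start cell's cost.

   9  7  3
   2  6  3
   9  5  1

Cheapest: r0c0→r1c0→r1c1→r1c2→r2c2
  9 + 2 + 6 + 3 + 1 = 21

21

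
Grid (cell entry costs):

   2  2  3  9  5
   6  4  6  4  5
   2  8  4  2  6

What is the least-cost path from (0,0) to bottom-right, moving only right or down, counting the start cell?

25

One optimal route is (0,0) -> (0,1) -> (0,2) -> (1,2) -> (1,3) -> (2,3) -> (2,4).
Its cost is 2 + 2 + 3 + 6 + 4 + 2 + 6 = 25.
(Top row then right column would cost 32.)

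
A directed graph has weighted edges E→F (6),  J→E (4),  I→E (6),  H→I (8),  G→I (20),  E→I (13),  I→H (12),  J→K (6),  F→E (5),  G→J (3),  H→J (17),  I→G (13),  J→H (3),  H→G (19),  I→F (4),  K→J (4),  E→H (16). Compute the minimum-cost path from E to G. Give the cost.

Routes from E to G:
E -> I -> G: 13 + 13 = 26
E -> I -> H -> G: 13 + 12 + 19 = 44
E -> H -> G: 16 + 19 = 35
E -> H -> I -> G: 16 + 8 + 13 = 37
Best route has total 26.

26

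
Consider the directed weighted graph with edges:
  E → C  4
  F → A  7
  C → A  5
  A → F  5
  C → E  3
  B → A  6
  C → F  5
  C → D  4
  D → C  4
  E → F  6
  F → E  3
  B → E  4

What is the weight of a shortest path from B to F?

Paths from B to F:
B -> E -> C -> A -> F: 4 + 4 + 5 + 5 = 18
B -> E -> C -> F: 4 + 4 + 5 = 13
B -> A -> F: 6 + 5 = 11
B -> E -> F: 4 + 6 = 10
Best route has total 10.

10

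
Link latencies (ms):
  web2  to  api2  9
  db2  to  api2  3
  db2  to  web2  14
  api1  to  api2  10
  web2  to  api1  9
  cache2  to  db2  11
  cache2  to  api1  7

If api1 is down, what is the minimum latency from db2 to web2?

12

Paths from db2 to web2 avoiding api1:
db2 - api2 - web2: 3 + 9 = 12
db2 - web2: 14
Best route has total 12 ms.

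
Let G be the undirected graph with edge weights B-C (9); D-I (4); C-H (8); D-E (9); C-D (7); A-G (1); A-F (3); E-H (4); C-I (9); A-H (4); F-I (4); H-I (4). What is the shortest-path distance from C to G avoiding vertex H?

17

Routes from C to G avoiding H:
C - I - F - A - G: 9 + 4 + 3 + 1 = 17
C - D - I - F - A - G: 7 + 4 + 4 + 3 + 1 = 19
The minimum is 17.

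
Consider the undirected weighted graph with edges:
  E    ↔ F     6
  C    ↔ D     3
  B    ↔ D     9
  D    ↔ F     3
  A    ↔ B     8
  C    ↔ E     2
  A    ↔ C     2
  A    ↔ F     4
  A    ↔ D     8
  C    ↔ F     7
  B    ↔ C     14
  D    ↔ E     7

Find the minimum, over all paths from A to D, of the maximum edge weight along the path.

Comparing a few candidate routes:
A → F → C → D: max(4, 7, 3) = 7
A → C → D: max(2, 3) = 3
A → C → E → F → D: max(2, 2, 6, 3) = 6
A → F → E → C → D: max(4, 6, 2, 3) = 6
A → F → D: max(4, 3) = 4
A → F → E → D: max(4, 6, 7) = 7
The minimum achievable maximum is 3.

3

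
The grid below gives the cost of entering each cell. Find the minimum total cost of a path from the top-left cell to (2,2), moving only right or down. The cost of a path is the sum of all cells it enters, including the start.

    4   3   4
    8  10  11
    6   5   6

28

One optimal route is (0,0) → (0,1) → (0,2) → (1,2) → (2,2).
Its cost is 4 + 3 + 4 + 11 + 6 = 28.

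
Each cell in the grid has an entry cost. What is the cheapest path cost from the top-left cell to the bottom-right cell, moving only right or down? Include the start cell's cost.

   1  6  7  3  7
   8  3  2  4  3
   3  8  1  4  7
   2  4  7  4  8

One optimal route is [0,0] [0,1] [1,1] [1,2] [2,2] [2,3] [3,3] [3,4].
Its cost is 1 + 6 + 3 + 2 + 1 + 4 + 4 + 8 = 29.

29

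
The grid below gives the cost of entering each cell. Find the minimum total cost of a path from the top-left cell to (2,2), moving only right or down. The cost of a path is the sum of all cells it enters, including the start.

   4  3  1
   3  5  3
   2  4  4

15

One optimal route is [0,0] → [0,1] → [0,2] → [1,2] → [2,2].
Its cost is 4 + 3 + 1 + 3 + 4 = 15.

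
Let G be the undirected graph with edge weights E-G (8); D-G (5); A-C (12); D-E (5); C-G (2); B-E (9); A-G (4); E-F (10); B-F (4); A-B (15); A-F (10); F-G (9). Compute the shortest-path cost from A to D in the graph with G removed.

25

Routes from A to D avoiding G:
A → B → E → D: 15 + 9 + 5 = 29
A → F → E → D: 10 + 10 + 5 = 25
A → F → B → E → D: 10 + 4 + 9 + 5 = 28
A → B → F → E → D: 15 + 4 + 10 + 5 = 34
Shortest: 25.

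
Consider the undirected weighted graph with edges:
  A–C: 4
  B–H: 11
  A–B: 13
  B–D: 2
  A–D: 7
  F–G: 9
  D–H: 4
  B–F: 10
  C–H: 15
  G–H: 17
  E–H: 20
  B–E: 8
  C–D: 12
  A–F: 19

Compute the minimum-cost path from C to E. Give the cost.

A few of the C→E routes:
C-A-B-E: 4 + 13 + 8 = 25
C-H-D-B-E: 15 + 4 + 2 + 8 = 29
C-A-D-B-E: 4 + 7 + 2 + 8 = 21
C-D-B-E: 12 + 2 + 8 = 22
The minimum is 21.

21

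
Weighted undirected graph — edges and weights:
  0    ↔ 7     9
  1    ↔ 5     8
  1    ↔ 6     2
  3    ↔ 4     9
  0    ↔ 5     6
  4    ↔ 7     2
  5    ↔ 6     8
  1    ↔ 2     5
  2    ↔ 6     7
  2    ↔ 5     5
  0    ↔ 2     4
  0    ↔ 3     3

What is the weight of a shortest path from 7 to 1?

Some routes from 7 to 1:
7 -> 0 -> 5 -> 1: 9 + 6 + 8 = 23
7 -> 4 -> 3 -> 0 -> 2 -> 1: 2 + 9 + 3 + 4 + 5 = 23
7 -> 0 -> 2 -> 1: 9 + 4 + 5 = 18
7 -> 0 -> 2 -> 6 -> 1: 9 + 4 + 7 + 2 = 22
The minimum is 18.

18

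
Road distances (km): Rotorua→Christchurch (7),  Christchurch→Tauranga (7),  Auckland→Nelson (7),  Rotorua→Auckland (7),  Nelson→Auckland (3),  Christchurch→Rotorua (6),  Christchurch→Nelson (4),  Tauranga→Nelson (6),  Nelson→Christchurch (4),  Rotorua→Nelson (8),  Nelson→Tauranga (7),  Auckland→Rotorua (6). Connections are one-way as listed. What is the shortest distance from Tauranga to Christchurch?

Candidate routes:
Tauranga - Nelson - Auckland - Rotorua - Christchurch: 6 + 3 + 6 + 7 = 22
Tauranga - Nelson - Christchurch: 6 + 4 = 10
Best route has total 10 km.

10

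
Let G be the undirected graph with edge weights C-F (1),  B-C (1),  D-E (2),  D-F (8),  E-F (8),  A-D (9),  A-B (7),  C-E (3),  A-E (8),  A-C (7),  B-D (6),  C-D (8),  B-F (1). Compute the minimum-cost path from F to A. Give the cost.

A few of the F→A routes:
F-C-A: 1 + 7 = 8
F-C-B-A: 1 + 1 + 7 = 9
F-B-A: 1 + 7 = 8
The minimum is 8.

8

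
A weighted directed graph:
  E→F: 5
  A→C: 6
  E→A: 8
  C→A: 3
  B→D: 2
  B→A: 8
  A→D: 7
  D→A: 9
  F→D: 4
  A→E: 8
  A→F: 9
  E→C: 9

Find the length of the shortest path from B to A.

8

Routes from B to A:
B → D → A: 2 + 9 = 11
B → A: 8
Best route has total 8.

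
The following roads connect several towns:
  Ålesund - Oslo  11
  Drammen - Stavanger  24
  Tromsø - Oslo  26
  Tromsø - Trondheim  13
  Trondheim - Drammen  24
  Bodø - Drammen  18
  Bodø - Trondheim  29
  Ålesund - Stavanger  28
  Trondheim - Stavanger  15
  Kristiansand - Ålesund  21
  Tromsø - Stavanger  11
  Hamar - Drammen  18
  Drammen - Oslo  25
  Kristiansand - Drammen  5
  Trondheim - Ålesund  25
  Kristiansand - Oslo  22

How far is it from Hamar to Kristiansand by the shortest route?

Comparing a few candidate routes:
Hamar - Drammen - Oslo - Ålesund - Kristiansand: 18 + 25 + 11 + 21 = 75
Hamar - Drammen - Oslo - Kristiansand: 18 + 25 + 22 = 65
Hamar - Drammen - Kristiansand: 18 + 5 = 23
Hamar - Drammen - Trondheim - Ålesund - Kristiansand: 18 + 24 + 25 + 21 = 88
Shortest: 23.

23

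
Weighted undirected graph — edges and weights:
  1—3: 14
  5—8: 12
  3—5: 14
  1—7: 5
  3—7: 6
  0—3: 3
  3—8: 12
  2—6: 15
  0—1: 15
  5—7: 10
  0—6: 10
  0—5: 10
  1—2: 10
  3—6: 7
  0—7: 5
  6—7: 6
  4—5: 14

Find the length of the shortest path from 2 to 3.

21

Checking several routes:
2-1-7-6-3: 10 + 5 + 6 + 7 = 28
2-1-7-0-3: 10 + 5 + 5 + 3 = 23
2-6-3: 15 + 7 = 22
2-1-7-3: 10 + 5 + 6 = 21
2-1-3: 10 + 14 = 24
2-6-7-3: 15 + 6 + 6 = 27
Best route has total 21.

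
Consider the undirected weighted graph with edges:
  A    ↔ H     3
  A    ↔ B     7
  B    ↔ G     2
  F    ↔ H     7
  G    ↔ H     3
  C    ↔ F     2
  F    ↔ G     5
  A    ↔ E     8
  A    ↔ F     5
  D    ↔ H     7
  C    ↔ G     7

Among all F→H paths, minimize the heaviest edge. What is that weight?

Comparing a few candidate routes:
F-C-G-B-A-H: max(2, 7, 2, 7, 3) = 7
F-C-G-H: max(2, 7, 3) = 7
F-G-H: max(5, 3) = 5
F-A-H: max(5, 3) = 5
F-G-B-A-H: max(5, 2, 7, 3) = 7
Best route has worst link 5.

5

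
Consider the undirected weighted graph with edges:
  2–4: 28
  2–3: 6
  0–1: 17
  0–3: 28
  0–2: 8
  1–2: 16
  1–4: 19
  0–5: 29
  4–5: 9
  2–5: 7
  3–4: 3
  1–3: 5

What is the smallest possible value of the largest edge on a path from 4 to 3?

Comparing a few candidate routes:
4→5→2→3: max(9, 7, 6) = 9
4→5→2→0→1→3: max(9, 7, 8, 17, 5) = 17
4→1→0→2→3: max(19, 17, 8, 6) = 19
4→1→3: max(19, 5) = 19
4→3: max(3) = 3
4→5→2→1→3: max(9, 7, 16, 5) = 16
The minimum achievable maximum is 3.

3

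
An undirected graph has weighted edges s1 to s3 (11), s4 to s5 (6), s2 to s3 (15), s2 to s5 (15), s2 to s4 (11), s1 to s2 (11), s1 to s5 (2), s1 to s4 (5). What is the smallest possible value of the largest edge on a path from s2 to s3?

Comparing a few candidate routes:
s2-s4-s5-s1-s3: max(11, 6, 2, 11) = 11
s2-s4-s1-s3: max(11, 5, 11) = 11
s2-s1-s3: max(11, 11) = 11
Best route has worst link 11.

11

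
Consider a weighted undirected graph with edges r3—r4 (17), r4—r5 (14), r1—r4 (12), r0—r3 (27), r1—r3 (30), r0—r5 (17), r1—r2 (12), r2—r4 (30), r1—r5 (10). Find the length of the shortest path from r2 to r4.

Candidate routes:
r2-r4: 30
r2-r1-r3-r4: 12 + 30 + 17 = 59
r2-r1-r4: 12 + 12 = 24
r2-r1-r5-r4: 12 + 10 + 14 = 36
r2-r1-r3-r0-r5-r4: 12 + 30 + 27 + 17 + 14 = 100
r2-r1-r5-r0-r3-r4: 12 + 10 + 17 + 27 + 17 = 83
Shortest: 24.

24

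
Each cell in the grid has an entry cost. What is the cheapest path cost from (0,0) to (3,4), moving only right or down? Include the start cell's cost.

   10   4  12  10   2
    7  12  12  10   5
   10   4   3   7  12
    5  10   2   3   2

Cheapest: (0,0)→(0,1)→(1,1)→(2,1)→(2,2)→(3,2)→(3,3)→(3,4)
  10 + 4 + 12 + 4 + 3 + 2 + 3 + 2 = 40

40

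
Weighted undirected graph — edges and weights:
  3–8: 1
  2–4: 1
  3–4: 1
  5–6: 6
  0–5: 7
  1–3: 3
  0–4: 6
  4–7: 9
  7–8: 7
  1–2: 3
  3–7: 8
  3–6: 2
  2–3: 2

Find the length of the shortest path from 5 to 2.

10

A few of the 5→2 routes:
5 → 6 → 3 → 2: 6 + 2 + 2 = 10
5 → 6 → 3 → 1 → 2: 6 + 2 + 3 + 3 = 14
5 → 6 → 3 → 4 → 2: 6 + 2 + 1 + 1 = 10
Best route has total 10.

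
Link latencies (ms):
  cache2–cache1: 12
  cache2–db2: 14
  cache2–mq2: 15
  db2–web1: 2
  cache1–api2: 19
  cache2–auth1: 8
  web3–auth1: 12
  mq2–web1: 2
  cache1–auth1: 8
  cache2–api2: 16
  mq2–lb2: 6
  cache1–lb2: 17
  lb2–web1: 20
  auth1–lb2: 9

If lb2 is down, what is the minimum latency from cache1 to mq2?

27

Some routes from cache1 to mq2 avoiding lb2:
cache1 → auth1 → cache2 → mq2: 8 + 8 + 15 = 31
cache1 → cache2 → mq2: 12 + 15 = 27
cache1 → cache2 → db2 → web1 → mq2: 12 + 14 + 2 + 2 = 30
Shortest: 27 ms.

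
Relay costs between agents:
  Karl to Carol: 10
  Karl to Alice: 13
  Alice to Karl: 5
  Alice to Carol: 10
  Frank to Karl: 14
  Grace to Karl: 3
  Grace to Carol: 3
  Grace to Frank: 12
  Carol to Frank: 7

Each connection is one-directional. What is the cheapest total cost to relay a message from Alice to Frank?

Candidate routes:
Alice → Karl → Carol → Frank: 5 + 10 + 7 = 22
Alice → Carol → Frank: 10 + 7 = 17
Shortest: 17.

17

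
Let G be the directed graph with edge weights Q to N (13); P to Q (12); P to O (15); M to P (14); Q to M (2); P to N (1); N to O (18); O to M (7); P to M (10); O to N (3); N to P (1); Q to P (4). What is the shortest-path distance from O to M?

Paths from O to M:
O - M: 7
O - N - P - Q - M: 3 + 1 + 12 + 2 = 18
O - N - P - M: 3 + 1 + 10 = 14
The minimum is 7.

7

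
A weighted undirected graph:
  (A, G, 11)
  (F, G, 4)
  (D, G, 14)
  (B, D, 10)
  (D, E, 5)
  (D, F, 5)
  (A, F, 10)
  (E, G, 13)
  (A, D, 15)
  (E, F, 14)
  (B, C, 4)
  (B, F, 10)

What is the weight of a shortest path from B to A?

Comparing a few candidate routes:
B -> F -> D -> A: 10 + 5 + 15 = 30
B -> D -> F -> A: 10 + 5 + 10 = 25
B -> D -> A: 10 + 15 = 25
B -> D -> F -> G -> A: 10 + 5 + 4 + 11 = 30
B -> F -> A: 10 + 10 = 20
B -> F -> G -> A: 10 + 4 + 11 = 25
The minimum is 20.

20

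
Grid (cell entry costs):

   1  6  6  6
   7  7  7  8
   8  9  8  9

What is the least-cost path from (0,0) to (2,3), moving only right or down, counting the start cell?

Best path: r0c0 -> r0c1 -> r0c2 -> r0c3 -> r1c3 -> r2c3
Cost: 1 + 6 + 6 + 6 + 8 + 9 = 36

36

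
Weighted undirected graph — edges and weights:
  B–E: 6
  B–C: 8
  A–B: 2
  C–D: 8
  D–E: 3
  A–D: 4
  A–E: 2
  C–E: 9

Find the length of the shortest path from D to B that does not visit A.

9

Routes from D to B avoiding A:
D→C→B: 8 + 8 = 16
D→E→B: 3 + 6 = 9
D→E→C→B: 3 + 9 + 8 = 20
D→C→E→B: 8 + 9 + 6 = 23
Best route has total 9.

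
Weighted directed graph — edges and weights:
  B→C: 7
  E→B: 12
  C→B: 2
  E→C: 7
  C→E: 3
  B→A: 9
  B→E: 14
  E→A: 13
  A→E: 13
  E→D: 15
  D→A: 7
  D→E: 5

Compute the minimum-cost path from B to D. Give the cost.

25

Routes from B to D:
B -> C -> E -> D: 7 + 3 + 15 = 25
B -> E -> D: 14 + 15 = 29
B -> A -> E -> D: 9 + 13 + 15 = 37
Shortest: 25.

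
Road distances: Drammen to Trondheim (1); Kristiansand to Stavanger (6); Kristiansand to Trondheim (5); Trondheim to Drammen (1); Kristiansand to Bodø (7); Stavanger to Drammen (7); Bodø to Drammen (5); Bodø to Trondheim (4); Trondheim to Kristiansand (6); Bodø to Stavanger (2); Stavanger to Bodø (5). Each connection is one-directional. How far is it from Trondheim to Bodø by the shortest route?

13

Paths from Trondheim to Bodø:
Trondheim -> Kristiansand -> Stavanger -> Bodø: 6 + 6 + 5 = 17
Trondheim -> Kristiansand -> Bodø: 6 + 7 = 13
The minimum is 13.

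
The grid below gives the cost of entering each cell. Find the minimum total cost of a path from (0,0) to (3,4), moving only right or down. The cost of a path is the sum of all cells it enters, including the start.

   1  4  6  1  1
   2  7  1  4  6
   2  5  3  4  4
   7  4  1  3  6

23

Best path: r0c0 → r1c0 → r2c0 → r2c1 → r2c2 → r3c2 → r3c3 → r3c4
Cost: 1 + 2 + 2 + 5 + 3 + 1 + 3 + 6 = 23
For comparison, the top-then-right route costs 29.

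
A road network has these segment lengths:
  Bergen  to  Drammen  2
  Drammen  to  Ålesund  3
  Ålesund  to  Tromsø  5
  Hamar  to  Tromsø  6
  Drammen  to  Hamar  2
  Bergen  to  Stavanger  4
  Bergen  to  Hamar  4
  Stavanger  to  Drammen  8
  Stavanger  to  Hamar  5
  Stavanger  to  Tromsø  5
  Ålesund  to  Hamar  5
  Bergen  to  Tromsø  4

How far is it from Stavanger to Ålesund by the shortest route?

9

Some routes from Stavanger to Ålesund:
Stavanger → Hamar → Ålesund: 5 + 5 = 10
Stavanger → Tromsø → Ålesund: 5 + 5 = 10
Stavanger → Bergen → Drammen → Ålesund: 4 + 2 + 3 = 9
The minimum is 9.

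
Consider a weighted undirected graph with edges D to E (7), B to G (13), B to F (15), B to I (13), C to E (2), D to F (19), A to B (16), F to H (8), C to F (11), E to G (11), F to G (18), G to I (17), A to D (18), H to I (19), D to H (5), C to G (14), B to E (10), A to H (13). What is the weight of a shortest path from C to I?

25

Checking several routes:
C → G → I: 14 + 17 = 31
C → E → G → I: 2 + 11 + 17 = 30
C → E → D → H → I: 2 + 7 + 5 + 19 = 33
C → E → B → I: 2 + 10 + 13 = 25
Shortest: 25.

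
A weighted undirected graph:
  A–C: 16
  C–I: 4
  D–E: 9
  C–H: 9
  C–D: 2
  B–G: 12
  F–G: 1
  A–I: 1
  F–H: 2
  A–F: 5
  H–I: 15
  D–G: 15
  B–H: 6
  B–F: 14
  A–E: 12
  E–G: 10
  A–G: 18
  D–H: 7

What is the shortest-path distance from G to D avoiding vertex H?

A few of the G→D routes:
G -> F -> A -> C -> D: 1 + 5 + 16 + 2 = 24
G -> D: 15
G -> E -> D: 10 + 9 = 19
G -> F -> A -> I -> C -> D: 1 + 5 + 1 + 4 + 2 = 13
G -> A -> I -> C -> D: 18 + 1 + 4 + 2 = 25
Best route has total 13.

13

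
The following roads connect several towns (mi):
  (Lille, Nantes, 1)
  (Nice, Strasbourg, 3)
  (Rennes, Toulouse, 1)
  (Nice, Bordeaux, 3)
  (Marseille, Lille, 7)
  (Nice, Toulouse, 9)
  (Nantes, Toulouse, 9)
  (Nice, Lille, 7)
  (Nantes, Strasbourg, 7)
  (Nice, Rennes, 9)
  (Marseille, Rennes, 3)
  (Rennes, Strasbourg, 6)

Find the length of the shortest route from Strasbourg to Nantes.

7

Comparing a few candidate routes:
Strasbourg - Rennes - Toulouse - Nantes: 6 + 1 + 9 = 16
Strasbourg - Rennes - Marseille - Lille - Nantes: 6 + 3 + 7 + 1 = 17
Strasbourg - Nice - Toulouse - Nantes: 3 + 9 + 9 = 21
Strasbourg - Nantes: 7
Strasbourg - Nice - Lille - Nantes: 3 + 7 + 1 = 11
The minimum is 7 mi.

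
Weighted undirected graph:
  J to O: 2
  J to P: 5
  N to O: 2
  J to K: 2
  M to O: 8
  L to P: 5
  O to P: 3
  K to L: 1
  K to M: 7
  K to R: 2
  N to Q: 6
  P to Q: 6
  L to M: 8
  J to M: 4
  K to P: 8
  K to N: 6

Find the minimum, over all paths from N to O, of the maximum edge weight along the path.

2

Checking several routes:
N→O: max(2) = 2
N→Q→P→L→K→J→O: max(6, 6, 5, 1, 2, 2) = 6
N→Q→P→J→O: max(6, 6, 5, 2) = 6
N→Q→P→O: max(6, 6, 3) = 6
N→K→J→P→O: max(6, 2, 5, 3) = 6
Best route has worst link 2.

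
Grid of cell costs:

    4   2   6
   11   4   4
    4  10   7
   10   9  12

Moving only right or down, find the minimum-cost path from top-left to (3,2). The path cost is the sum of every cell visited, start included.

33

Best path: (0,0) → (0,1) → (1,1) → (1,2) → (2,2) → (3,2)
Cost: 4 + 2 + 4 + 4 + 7 + 12 = 33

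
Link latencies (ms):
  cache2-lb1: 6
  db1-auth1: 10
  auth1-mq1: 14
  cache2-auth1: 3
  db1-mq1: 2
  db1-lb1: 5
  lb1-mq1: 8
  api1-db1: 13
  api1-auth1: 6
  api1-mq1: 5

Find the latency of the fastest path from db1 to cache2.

A few of the db1→cache2 routes:
db1-auth1-cache2: 10 + 3 = 13
db1-mq1-auth1-cache2: 2 + 14 + 3 = 19
db1-api1-auth1-cache2: 13 + 6 + 3 = 22
db1-lb1-cache2: 5 + 6 = 11
db1-mq1-api1-auth1-cache2: 2 + 5 + 6 + 3 = 16
db1-mq1-lb1-cache2: 2 + 8 + 6 = 16
Best route has total 11 ms.

11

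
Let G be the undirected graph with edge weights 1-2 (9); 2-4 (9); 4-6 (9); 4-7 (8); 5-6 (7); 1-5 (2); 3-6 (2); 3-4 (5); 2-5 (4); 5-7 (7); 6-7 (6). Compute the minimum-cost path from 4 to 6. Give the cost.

Checking several routes:
4-7-6: 8 + 6 = 14
4-2-5-6: 9 + 4 + 7 = 20
4-7-5-6: 8 + 7 + 7 = 22
4-6: 9
4-3-6: 5 + 2 = 7
Best route has total 7.

7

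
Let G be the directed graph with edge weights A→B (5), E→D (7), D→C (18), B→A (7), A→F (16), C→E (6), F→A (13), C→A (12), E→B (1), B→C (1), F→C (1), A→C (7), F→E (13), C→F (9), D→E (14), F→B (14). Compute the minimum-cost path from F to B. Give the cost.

8

Some routes from F to B:
F→C→E→B: 1 + 6 + 1 = 8
F→B: 14
F→A→B: 13 + 5 = 18
F→A→C→E→B: 13 + 7 + 6 + 1 = 27
F→C→A→B: 1 + 12 + 5 = 18
F→E→B: 13 + 1 = 14
Best route has total 8.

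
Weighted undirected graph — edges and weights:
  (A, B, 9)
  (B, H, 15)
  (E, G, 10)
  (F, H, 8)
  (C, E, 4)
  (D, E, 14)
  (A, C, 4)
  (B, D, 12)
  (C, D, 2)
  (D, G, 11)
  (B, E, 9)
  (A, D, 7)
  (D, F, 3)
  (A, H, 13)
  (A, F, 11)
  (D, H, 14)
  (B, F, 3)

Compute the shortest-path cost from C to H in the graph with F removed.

Checking several routes:
C→A→D→H: 4 + 7 + 14 = 25
C→E→B→H: 4 + 9 + 15 = 28
C→A→B→H: 4 + 9 + 15 = 28
C→D→A→H: 2 + 7 + 13 = 22
C→A→H: 4 + 13 = 17
C→D→H: 2 + 14 = 16
The minimum is 16.

16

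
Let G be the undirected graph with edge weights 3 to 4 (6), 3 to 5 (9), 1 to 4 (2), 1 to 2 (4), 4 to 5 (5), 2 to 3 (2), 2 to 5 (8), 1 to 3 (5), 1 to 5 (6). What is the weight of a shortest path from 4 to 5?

5

Some routes from 4 to 5:
4 → 5: 5
4 → 1 → 2 → 5: 2 + 4 + 8 = 14
4 → 1 → 5: 2 + 6 = 8
4 → 3 → 5: 6 + 9 = 15
Shortest: 5.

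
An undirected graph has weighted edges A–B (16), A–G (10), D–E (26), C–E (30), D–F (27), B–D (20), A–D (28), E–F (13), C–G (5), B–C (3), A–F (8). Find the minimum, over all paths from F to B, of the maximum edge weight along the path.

10

Checking several routes:
F → E → D → B: max(13, 26, 20) = 26
F → A → B: max(8, 16) = 16
F → A → G → C → B: max(8, 10, 5, 3) = 10
Smallest bottleneck: 10.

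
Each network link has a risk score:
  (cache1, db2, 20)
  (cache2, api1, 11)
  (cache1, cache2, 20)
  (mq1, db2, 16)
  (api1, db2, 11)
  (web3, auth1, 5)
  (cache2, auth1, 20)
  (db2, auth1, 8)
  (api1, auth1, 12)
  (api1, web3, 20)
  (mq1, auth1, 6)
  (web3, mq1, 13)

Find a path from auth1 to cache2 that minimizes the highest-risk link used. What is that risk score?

11

Comparing a few candidate routes:
auth1 -> web3 -> mq1 -> db2 -> api1 -> cache2: max(5, 13, 16, 11, 11) = 16
auth1 -> db2 -> api1 -> cache2: max(8, 11, 11) = 11
auth1 -> api1 -> cache2: max(12, 11) = 12
auth1 -> mq1 -> db2 -> api1 -> cache2: max(6, 16, 11, 11) = 16
Best route has worst link 11.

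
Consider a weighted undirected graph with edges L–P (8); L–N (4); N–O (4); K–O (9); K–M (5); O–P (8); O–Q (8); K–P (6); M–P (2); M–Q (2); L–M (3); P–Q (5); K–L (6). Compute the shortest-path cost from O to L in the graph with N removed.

13

Some routes from O to L avoiding N:
O -> Q -> P -> M -> L: 8 + 5 + 2 + 3 = 18
O -> P -> L: 8 + 8 = 16
O -> K -> M -> L: 9 + 5 + 3 = 17
O -> P -> M -> L: 8 + 2 + 3 = 13
O -> K -> L: 9 + 6 = 15
O -> Q -> M -> L: 8 + 2 + 3 = 13
Best route has total 13.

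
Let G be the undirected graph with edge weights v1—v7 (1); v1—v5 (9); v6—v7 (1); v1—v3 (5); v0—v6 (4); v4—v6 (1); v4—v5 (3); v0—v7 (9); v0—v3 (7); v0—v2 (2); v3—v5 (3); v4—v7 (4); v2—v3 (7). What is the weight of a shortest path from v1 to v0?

Comparing a few candidate routes:
v1-v3-v0: 5 + 7 = 12
v1-v7-v4-v6-v0: 1 + 4 + 1 + 4 = 10
v1-v7-v6-v0: 1 + 1 + 4 = 6
v1-v7-v0: 1 + 9 = 10
Shortest: 6.

6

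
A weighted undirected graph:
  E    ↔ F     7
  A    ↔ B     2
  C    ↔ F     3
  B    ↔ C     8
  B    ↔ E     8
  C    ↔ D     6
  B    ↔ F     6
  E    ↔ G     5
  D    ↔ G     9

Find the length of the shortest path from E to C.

10

Candidate routes:
E → B → F → C: 8 + 6 + 3 = 17
E → G → D → C: 5 + 9 + 6 = 20
E → F → C: 7 + 3 = 10
E → B → C: 8 + 8 = 16
E → F → B → C: 7 + 6 + 8 = 21
Best route has total 10.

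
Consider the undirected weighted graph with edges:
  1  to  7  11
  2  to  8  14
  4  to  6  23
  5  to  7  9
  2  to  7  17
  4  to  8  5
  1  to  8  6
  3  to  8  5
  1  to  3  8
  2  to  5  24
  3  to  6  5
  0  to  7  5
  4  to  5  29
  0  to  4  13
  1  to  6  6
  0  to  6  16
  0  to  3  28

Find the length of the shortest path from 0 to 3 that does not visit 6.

A few of the 0→3 routes:
0→4→8→1→3: 13 + 5 + 6 + 8 = 32
0→4→8→3: 13 + 5 + 5 = 23
0→7→1→8→3: 5 + 11 + 6 + 5 = 27
0→3: 28
0→7→2→8→3: 5 + 17 + 14 + 5 = 41
0→7→1→3: 5 + 11 + 8 = 24
Best route has total 23.

23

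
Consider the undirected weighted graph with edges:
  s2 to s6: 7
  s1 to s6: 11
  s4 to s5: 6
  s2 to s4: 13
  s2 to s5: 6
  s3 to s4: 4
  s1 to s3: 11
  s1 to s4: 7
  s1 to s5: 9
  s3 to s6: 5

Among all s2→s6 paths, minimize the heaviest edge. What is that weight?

6

A few of the s2→s6 routes:
s2-s6: max(7) = 7
s2-s5-s1-s4-s3-s6: max(6, 9, 7, 4, 5) = 9
s2-s5-s4-s3-s6: max(6, 6, 4, 5) = 6
The minimum achievable maximum is 6.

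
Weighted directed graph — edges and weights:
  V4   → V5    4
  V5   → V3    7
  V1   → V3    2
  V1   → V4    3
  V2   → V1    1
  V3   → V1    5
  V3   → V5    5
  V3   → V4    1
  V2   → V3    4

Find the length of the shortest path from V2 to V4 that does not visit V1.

Routes from V2 to V4 avoiding V1:
V2 -> V3 -> V4: 4 + 1 = 5
Best route has total 5.

5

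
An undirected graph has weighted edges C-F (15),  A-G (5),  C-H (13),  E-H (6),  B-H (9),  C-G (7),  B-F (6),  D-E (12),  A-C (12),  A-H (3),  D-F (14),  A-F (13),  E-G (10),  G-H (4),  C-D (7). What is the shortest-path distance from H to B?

9

Checking several routes:
H-G-C-F-B: 4 + 7 + 15 + 6 = 32
H-G-A-F-B: 4 + 5 + 13 + 6 = 28
H-A-F-B: 3 + 13 + 6 = 22
H-B: 9
The minimum is 9.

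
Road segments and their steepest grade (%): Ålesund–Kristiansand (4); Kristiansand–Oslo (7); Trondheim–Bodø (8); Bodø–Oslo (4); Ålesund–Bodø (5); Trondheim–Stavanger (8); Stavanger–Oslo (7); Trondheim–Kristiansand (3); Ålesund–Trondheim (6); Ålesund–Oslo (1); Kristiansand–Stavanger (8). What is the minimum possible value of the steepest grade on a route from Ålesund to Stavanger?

7

Comparing a few candidate routes:
Ålesund - Bodø - Oslo - Stavanger: max(5, 4, 7) = 7
Ålesund - Trondheim - Kristiansand - Oslo - Stavanger: max(6, 3, 7, 7) = 7
Ålesund - Kristiansand - Oslo - Stavanger: max(4, 7, 7) = 7
Ålesund - Bodø - Trondheim - Kristiansand - Oslo - Stavanger: max(5, 8, 3, 7, 7) = 8
Ålesund - Oslo - Stavanger: max(1, 7) = 7
The minimum achievable maximum is 7%.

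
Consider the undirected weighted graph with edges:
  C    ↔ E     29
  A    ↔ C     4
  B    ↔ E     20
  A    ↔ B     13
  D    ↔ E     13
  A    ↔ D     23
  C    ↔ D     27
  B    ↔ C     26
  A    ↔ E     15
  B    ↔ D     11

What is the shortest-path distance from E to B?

Checking several routes:
E-D-B: 13 + 11 = 24
E-A-C-B: 15 + 4 + 26 = 45
E-A-B: 15 + 13 = 28
E-A-D-B: 15 + 23 + 11 = 49
E-C-A-B: 29 + 4 + 13 = 46
E-B: 20
Best route has total 20.

20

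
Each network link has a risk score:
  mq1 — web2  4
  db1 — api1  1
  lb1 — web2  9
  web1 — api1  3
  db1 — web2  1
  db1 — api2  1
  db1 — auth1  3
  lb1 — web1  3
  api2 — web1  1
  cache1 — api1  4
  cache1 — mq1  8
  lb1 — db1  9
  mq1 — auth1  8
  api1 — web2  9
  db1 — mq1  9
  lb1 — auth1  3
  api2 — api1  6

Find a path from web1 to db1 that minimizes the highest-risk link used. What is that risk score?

Checking several routes:
web1→lb1→auth1→db1: max(3, 3, 3) = 3
web1→api1→db1: max(3, 1) = 3
web1→api2→db1: max(1, 1) = 1
The minimum achievable maximum is 1.

1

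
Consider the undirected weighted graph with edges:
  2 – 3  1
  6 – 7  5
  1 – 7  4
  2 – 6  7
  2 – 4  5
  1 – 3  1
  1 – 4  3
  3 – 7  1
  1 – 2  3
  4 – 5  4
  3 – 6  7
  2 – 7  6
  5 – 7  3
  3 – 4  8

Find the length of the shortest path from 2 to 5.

Comparing a few candidate routes:
2-4-5: 5 + 4 = 9
2-1-3-7-5: 3 + 1 + 1 + 3 = 8
2-3-7-5: 1 + 1 + 3 = 5
2-3-1-7-5: 1 + 1 + 4 + 3 = 9
2-3-1-4-5: 1 + 1 + 3 + 4 = 9
Best route has total 5.

5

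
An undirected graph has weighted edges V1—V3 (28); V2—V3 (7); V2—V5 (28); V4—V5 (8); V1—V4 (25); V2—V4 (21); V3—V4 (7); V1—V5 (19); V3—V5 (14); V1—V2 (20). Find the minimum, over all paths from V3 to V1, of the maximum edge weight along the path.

Comparing a few candidate routes:
V3 -> V5 -> V1: max(14, 19) = 19
V3 -> V4 -> V5 -> V1: max(7, 8, 19) = 19
V3 -> V2 -> V1: max(7, 20) = 20
Best route has worst link 19.

19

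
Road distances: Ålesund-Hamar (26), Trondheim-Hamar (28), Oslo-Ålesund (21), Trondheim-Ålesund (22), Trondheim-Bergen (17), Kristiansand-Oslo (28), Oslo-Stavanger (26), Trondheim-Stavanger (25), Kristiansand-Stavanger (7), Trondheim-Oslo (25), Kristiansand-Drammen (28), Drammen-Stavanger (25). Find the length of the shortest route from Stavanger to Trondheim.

25

A few of the Stavanger→Trondheim routes:
Stavanger→Oslo→Ålesund→Hamar→Trondheim: 26 + 21 + 26 + 28 = 101
Stavanger→Trondheim: 25
Stavanger→Kristiansand→Oslo→Ålesund→Trondheim: 7 + 28 + 21 + 22 = 78
Stavanger→Oslo→Ålesund→Trondheim: 26 + 21 + 22 = 69
Stavanger→Kristiansand→Oslo→Trondheim: 7 + 28 + 25 = 60
Stavanger→Oslo→Trondheim: 26 + 25 = 51
The minimum is 25.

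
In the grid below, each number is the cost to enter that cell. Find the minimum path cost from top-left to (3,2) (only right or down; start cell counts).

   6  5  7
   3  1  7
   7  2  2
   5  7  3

17

Path (0,0)→(1,0)→(1,1)→(2,1)→(2,2)→(3,2): 6 + 3 + 1 + 2 + 2 + 3 = 17.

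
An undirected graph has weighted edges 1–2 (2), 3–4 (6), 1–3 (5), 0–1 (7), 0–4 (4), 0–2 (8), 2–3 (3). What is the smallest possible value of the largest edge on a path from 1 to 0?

Routes from 1 to 0:
1 → 0: max(7) = 7
1 → 2 → 3 → 4 → 0: max(2, 3, 6, 4) = 6
1 → 3 → 4 → 0: max(5, 6, 4) = 6
1 → 3 → 2 → 0: max(5, 3, 8) = 8
1 → 2 → 0: max(2, 8) = 8
Best route has worst link 6.

6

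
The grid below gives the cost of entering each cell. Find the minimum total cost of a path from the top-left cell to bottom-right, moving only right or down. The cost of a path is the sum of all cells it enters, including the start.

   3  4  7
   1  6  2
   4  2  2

Cheapest: (0,0) -> (1,0) -> (2,0) -> (2,1) -> (2,2)
  3 + 1 + 4 + 2 + 2 = 12
(Top row then right column would cost 18.)

12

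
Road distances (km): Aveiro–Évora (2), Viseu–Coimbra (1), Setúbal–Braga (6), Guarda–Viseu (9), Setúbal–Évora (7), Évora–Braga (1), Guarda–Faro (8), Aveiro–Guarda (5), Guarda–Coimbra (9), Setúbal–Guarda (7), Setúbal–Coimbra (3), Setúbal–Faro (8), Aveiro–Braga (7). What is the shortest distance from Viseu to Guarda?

Comparing a few candidate routes:
Viseu → Coimbra → Guarda: 1 + 9 = 10
Viseu → Guarda: 9
Viseu → Coimbra → Setúbal → Évora → Aveiro → Guarda: 1 + 3 + 7 + 2 + 5 = 18
Viseu → Coimbra → Setúbal → Faro → Guarda: 1 + 3 + 8 + 8 = 20
Viseu → Coimbra → Setúbal → Braga → Évora → Aveiro → Guarda: 1 + 3 + 6 + 1 + 2 + 5 = 18
Viseu → Coimbra → Setúbal → Guarda: 1 + 3 + 7 = 11
Shortest: 9 km.

9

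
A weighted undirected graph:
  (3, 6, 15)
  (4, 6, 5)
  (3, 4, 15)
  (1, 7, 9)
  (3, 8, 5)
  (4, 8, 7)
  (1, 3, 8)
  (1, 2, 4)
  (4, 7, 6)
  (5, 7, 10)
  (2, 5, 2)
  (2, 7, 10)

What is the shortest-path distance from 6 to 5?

Checking several routes:
6 → 4 → 7 → 5: 5 + 6 + 10 = 21
6 → 4 → 7 → 1 → 2 → 5: 5 + 6 + 9 + 4 + 2 = 26
6 → 4 → 3 → 1 → 2 → 5: 5 + 15 + 8 + 4 + 2 = 34
6 → 3 → 1 → 2 → 5: 15 + 8 + 4 + 2 = 29
6 → 4 → 7 → 2 → 5: 5 + 6 + 10 + 2 = 23
6 → 4 → 8 → 3 → 1 → 2 → 5: 5 + 7 + 5 + 8 + 4 + 2 = 31
Shortest: 21.

21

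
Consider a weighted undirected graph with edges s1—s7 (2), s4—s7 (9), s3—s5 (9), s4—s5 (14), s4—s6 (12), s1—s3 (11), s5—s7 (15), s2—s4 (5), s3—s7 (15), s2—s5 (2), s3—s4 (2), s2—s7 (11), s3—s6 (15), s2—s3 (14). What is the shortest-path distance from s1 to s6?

23

Comparing a few candidate routes:
s1→s3→s6: 11 + 15 = 26
s1→s7→s4→s3→s6: 2 + 9 + 2 + 15 = 28
s1→s7→s2→s4→s6: 2 + 11 + 5 + 12 = 30
s1→s3→s4→s6: 11 + 2 + 12 = 25
s1→s7→s4→s6: 2 + 9 + 12 = 23
Best route has total 23.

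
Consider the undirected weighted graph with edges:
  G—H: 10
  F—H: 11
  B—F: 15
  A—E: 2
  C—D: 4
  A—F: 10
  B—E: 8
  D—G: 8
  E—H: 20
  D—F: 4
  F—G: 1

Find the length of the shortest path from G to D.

5

Comparing a few candidate routes:
G - H - E - A - F - D: 10 + 20 + 2 + 10 + 4 = 46
G - F - D: 1 + 4 = 5
G - D: 8
G - H - F - D: 10 + 11 + 4 = 25
Best route has total 5.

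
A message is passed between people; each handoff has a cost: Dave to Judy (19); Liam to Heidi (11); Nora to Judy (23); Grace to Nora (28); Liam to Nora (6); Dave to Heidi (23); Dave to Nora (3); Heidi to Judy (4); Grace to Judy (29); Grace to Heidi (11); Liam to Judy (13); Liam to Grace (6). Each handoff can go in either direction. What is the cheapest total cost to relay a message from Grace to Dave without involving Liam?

31

Some routes from Grace to Dave avoiding Liam:
Grace→Heidi→Judy→Dave: 11 + 4 + 19 = 34
Grace→Heidi→Dave: 11 + 23 = 34
Grace→Nora→Dave: 28 + 3 = 31
Best route has total 31.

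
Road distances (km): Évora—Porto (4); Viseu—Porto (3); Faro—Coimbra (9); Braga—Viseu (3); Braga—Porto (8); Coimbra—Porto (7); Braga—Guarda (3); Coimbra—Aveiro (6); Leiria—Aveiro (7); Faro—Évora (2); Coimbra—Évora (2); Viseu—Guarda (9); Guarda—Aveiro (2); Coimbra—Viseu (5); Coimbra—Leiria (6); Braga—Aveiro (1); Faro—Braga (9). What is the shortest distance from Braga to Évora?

Comparing a few candidate routes:
Braga → Faro → Évora: 9 + 2 = 11
Braga → Viseu → Coimbra → Évora: 3 + 5 + 2 = 10
Braga → Aveiro → Coimbra → Évora: 1 + 6 + 2 = 9
Braga → Viseu → Porto → Évora: 3 + 3 + 4 = 10
Shortest: 9 km.

9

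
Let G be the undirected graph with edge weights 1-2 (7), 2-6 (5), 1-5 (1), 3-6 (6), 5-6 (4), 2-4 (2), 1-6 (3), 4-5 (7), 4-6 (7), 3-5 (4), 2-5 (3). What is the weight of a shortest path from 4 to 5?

5

A few of the 4→5 routes:
4→2→5: 2 + 3 = 5
4→5: 7
4→2→1→5: 2 + 7 + 1 = 10
4→2→6→1→5: 2 + 5 + 3 + 1 = 11
Shortest: 5.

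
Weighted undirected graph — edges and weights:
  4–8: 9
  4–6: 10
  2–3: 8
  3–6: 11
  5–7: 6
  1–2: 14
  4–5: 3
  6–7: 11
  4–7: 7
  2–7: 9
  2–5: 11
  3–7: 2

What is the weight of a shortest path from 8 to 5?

A few of the 8→5 routes:
8-4-6-7-5: 9 + 10 + 11 + 6 = 36
8-4-7-5: 9 + 7 + 6 = 22
8-4-5: 9 + 3 = 12
Best route has total 12.

12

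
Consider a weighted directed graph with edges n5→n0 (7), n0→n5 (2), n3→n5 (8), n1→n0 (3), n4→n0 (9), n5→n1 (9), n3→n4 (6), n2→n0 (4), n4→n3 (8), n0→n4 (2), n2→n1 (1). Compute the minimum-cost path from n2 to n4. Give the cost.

Candidate routes:
n2 → n0 → n4: 4 + 2 = 6
n2 → n1 → n0 → n4: 1 + 3 + 2 = 6
The minimum is 6.

6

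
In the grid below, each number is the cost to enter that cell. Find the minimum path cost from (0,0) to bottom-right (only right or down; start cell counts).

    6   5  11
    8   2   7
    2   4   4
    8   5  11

32

One optimal route is [0,0] → [0,1] → [1,1] → [2,1] → [2,2] → [3,2].
Its cost is 6 + 5 + 2 + 4 + 4 + 11 = 32.
(Top row then right column would cost 44.)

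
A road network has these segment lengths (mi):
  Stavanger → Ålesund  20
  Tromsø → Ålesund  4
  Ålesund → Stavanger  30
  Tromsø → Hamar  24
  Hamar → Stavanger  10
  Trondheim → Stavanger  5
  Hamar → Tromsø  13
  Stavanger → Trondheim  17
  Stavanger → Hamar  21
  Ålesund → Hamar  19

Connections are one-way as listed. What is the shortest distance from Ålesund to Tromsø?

Routes from Ålesund to Tromsø:
Ålesund→Stavanger→Hamar→Tromsø: 30 + 21 + 13 = 64
Ålesund→Hamar→Tromsø: 19 + 13 = 32
The minimum is 32 mi.

32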